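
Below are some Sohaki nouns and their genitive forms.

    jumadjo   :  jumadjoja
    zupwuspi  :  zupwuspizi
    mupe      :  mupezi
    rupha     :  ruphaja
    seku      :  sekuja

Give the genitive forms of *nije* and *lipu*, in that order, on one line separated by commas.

nijezi, lipuja

The alternation tracks the last vowel of the stem — -zi when the last vowel of the stem is a front vowel (*zupwuspi*, *mupe*); -ja when the last vowel of the stem is a back vowel (*jumadjo*, *rupha*, *seku*).
*nije* — last vowel /e/ (a front vowel) → -zi → *nijezi*.
*lipu* — last vowel /u/ (a back vowel) → -ja → *lipuja*.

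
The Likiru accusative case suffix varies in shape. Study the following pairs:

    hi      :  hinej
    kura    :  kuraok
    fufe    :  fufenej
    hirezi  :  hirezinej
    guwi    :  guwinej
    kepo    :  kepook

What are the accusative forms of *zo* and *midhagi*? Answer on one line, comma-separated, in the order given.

zook, midhaginej

The suffix is conditioned by the last vowel: -nej when the last vowel of the stem is a front vowel (*hi*, *fufe*, *hirezi*, *guwi*); -ok when the last vowel of the stem is a back vowel (*kura*, *kepo*).
*zo* — last vowel /o/ (a back vowel) → -ok → *zook*.
*midhagi*: last vowel = /i/, a front vowel → -nej → *midhaginej*.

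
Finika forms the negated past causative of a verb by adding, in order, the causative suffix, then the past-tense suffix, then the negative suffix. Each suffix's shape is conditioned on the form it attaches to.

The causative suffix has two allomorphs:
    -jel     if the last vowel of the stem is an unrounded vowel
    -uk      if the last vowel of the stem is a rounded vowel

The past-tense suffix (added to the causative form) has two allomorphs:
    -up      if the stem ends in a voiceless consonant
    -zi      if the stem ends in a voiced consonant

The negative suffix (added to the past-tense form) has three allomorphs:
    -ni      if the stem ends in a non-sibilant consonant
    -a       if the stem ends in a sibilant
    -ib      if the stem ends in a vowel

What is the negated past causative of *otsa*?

otsajelziib

*otsa*: last vowel = /a/, an unrounded vowel → -jel → *otsajel*.
The causative form *otsajel* — final consonant /l/ (voiced) → -zi → *otsajelzi*.
The past-tense form *otsajelzi*: final sound = /i/, a vowel → -ib → *otsajelziib*.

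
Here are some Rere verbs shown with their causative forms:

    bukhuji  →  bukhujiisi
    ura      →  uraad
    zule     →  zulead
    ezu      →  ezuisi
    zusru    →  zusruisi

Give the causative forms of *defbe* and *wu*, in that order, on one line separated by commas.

defbead, wuisi

Looking at the last vowel of each stem: -isi when the last vowel of the stem is a high vowel (*bukhuji*, *ezu*, *zusru*); -ad when the last vowel of the stem is a non-high vowel (*ura*, *zule*).
The last vowel of *defbe* is /e/, which is a non-high vowel, so the suffix is -ad, giving *defbead*.
Since the last vowel of *wu* is /u/ (a high vowel), it takes -isi, giving *wuisi*.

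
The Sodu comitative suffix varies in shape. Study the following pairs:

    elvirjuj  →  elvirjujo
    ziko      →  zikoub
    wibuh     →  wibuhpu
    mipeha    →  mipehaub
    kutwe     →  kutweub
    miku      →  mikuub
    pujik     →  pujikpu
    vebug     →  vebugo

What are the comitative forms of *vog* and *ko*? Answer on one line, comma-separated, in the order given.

The alternation tracks the final sound of the stem — -pu when the stem ends in a voiceless consonant (*wibuh*, *pujik*); -o when the stem ends in a voiced consonant (*elvirjuj*, *vebug*); -ub when the stem ends in a vowel (*ziko*, *mipeha*, *kutwe*, *miku*).
The final sound of *vog* is /g/, which is a voiced consonant, so the suffix is -o, giving *vogo*.
The final sound of *ko* is /o/, which is a vowel, so the suffix is -ub, giving *koub*.

vogo, koub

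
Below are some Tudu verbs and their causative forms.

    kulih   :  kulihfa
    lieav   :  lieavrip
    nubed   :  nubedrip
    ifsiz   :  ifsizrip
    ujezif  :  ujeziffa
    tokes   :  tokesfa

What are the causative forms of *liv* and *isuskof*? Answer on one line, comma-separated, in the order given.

The suffix is conditioned by the final consonant: -fa when the stem ends in a voiceless consonant (*kulih*, *ujezif*, *tokes*); -rip when the stem ends in a voiced consonant (*lieav*, *nubed*, *ifsiz*).
*liv*: final consonant = /v/, voiced → -rip → *livrip*.
The final consonant of *isuskof* is /f/, which is voiceless, so the suffix is -fa, giving *isuskoffa*.

livrip, isuskoffa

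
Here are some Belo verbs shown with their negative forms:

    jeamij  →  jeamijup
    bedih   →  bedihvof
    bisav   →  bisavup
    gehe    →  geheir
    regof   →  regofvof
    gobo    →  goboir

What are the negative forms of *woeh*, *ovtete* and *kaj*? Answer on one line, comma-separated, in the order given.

The pattern is voicing of the final sound: -vof when the stem ends in a voiceless consonant (*bedih*, *regof*); -up when the stem ends in a voiced consonant (*jeamij*, *bisav*); -ir when the stem ends in a vowel (*gehe*, *gobo*).
*woeh* — final sound /h/ (a voiceless consonant) → -vof → *woehvof*.
*ovtete*: final sound = /e/, a vowel → -ir → *ovteteir*.
The final sound of *kaj* is /j/, which is a voiced consonant, so the suffix is -up, giving *kajup*.

woehvof, ovteteir, kajup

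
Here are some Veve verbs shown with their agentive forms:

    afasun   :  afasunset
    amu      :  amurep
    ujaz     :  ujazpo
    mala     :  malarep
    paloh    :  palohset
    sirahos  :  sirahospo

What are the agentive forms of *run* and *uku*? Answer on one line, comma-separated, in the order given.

runset, ukurep

The alternation tracks the final sound of the stem — -po when the stem ends in a sibilant (*ujaz*, *sirahos*); -set when the stem ends in a non-sibilant consonant (*afasun*, *paloh*); -rep when the stem ends in a vowel (*amu*, *mala*).
The final sound of *run* is /n/, which is a non-sibilant consonant, so the suffix is -set, giving *runset*.
*uku*: final sound = /u/, a vowel → -rep → *ukurep*.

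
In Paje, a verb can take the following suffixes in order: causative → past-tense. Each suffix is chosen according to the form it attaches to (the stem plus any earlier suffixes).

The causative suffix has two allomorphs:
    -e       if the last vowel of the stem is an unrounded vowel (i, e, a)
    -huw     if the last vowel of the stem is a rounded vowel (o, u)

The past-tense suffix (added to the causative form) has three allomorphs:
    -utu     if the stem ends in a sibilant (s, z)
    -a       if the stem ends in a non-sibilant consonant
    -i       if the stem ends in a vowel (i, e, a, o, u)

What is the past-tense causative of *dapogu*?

dapoguhuwa

The last vowel of *dapogu* is /u/, which is a rounded vowel, so the causative suffix is -huw, giving *dapoguhuw*.
The causative form *dapoguhuw*: final sound = /w/, a non-sibilant consonant → -a → *dapoguhuwa*.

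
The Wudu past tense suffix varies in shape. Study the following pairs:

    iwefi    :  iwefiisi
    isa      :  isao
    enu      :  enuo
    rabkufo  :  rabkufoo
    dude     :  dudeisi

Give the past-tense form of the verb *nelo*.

neloo

The suffix is conditioned by the last vowel: -isi when the last vowel of the stem is a front vowel (*iwefi*, *dude*); -o when the last vowel of the stem is a back vowel (*isa*, *enu*, *rabkufo*).
*nelo*: last vowel = /o/, a back vowel → -o → *neloo*.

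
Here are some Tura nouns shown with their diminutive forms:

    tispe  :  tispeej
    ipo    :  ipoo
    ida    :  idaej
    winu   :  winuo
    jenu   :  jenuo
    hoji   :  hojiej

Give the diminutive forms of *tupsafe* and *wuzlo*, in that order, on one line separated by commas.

The suffix is conditioned by the last vowel: -o when the last vowel of the stem is a rounded vowel (*ipo*, *winu*, *jenu*); -ej when the last vowel of the stem is an unrounded vowel (*tispe*, *ida*, *hoji*).
*tupsafe*: last vowel = /e/, an unrounded vowel → -ej → *tupsafeej*.
*wuzlo*: last vowel = /o/, a rounded vowel → -o → *wuzloo*.

tupsafeej, wuzloo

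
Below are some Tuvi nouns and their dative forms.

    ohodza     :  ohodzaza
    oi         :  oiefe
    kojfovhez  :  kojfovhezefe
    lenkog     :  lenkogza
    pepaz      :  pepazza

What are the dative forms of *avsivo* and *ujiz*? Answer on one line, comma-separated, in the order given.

avsivoza, ujizefe

The suffix is conditioned by the last vowel: -efe when the last vowel of the stem is a front vowel (*oi*, *kojfovhez*); -za when the last vowel of the stem is a back vowel (*ohodza*, *lenkog*, *pepaz*).
*avsivo* — last vowel /o/ (a back vowel) → -za → *avsivoza*.
*ujiz* — last vowel /i/ (a front vowel) → -efe → *ujizefe*.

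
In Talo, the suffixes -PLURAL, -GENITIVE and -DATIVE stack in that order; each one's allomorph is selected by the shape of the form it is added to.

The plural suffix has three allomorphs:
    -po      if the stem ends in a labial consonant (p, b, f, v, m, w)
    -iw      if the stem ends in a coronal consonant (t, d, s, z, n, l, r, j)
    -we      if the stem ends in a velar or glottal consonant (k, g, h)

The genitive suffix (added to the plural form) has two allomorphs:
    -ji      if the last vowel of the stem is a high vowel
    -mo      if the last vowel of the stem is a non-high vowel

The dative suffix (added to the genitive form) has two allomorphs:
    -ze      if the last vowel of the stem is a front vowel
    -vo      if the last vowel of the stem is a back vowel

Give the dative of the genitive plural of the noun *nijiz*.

Since the final consonant of *nijiz* is /z/ (coronal), it takes -iw, giving *nijiziw*.
The plural form *nijiziw*: last vowel = /i/, a high vowel → -ji → *nijiziwji*.
Since the last vowel of the genitive form *nijiziwji* is /i/ (a front vowel), it takes -ze, giving *nijiziwjize*.

nijiziwjize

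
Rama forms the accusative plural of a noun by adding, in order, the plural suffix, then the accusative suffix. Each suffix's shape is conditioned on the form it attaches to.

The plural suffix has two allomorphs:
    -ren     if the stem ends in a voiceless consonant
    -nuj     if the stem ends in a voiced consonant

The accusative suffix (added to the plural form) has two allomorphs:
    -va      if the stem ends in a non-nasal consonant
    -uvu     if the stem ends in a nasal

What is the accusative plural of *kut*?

*kut*: final consonant = /t/, voiceless → -ren → *kutren*.
The plural form *kutren*: final consonant = /n/, a nasal → -uvu → *kutrenuvu*.

kutrenuvu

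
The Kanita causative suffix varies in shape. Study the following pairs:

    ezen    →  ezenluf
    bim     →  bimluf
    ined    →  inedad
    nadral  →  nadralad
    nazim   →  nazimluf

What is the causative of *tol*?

Looking at the final consonant of each stem: -luf when the stem ends in a nasal (*ezen*, *bim*, *nazim*); -ad when the stem ends in a non-nasal consonant (*ined*, *nadral*).
*tol*: final consonant = /l/, non-nasal → -ad → *tolad*.

tolad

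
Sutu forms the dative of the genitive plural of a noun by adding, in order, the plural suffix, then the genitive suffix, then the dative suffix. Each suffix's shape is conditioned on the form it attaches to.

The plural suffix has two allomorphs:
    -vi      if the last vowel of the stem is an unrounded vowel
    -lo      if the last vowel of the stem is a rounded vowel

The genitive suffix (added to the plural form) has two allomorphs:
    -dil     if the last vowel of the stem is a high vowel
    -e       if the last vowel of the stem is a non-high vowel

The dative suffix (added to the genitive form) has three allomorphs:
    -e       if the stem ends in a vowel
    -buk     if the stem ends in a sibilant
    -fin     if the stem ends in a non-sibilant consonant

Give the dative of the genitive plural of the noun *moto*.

motoloee

The last vowel of *moto* is /o/, which is a rounded vowel, so the plural suffix is -lo, giving *motolo*.
The last vowel of the plural form *motolo* is /o/, which is a non-high vowel, so the genitive suffix is -e, giving *motoloe*.
The final sound of the genitive form *motoloe* is /e/, which is a vowel, so the dative suffix is -e, giving *motoloee*.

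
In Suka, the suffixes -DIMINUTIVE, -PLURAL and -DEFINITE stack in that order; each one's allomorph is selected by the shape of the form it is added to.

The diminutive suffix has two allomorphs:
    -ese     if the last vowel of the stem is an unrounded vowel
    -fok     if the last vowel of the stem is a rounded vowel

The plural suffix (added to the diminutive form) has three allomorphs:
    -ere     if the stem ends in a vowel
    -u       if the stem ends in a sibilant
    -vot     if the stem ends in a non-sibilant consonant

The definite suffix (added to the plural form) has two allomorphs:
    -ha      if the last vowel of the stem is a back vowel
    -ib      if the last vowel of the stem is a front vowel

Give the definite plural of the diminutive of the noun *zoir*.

zoireseereib

The last vowel of *zoir* is /i/, which is an unrounded vowel, so the diminutive suffix is -ese, giving *zoirese*.
The diminutive form *zoirese*: final sound = /e/, a vowel → -ere → *zoireseere*.
Since the last vowel of the plural form *zoireseere* is /e/ (a front vowel), it takes -ib, giving *zoireseereib*.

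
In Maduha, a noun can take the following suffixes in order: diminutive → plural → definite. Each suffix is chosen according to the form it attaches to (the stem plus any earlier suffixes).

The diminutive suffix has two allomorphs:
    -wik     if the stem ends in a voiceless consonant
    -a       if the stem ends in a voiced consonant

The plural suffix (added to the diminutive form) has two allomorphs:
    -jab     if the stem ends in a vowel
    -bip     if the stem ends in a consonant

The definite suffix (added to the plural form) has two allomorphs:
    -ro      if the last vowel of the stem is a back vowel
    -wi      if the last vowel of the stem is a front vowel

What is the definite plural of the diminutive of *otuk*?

The final consonant of *otuk* is /k/, which is voiceless, so the diminutive suffix is -wik, giving *otukwik*.
Since the final sound of the diminutive form *otukwik* is /k/ (a consonant), it takes -bip, giving *otukwikbip*.
Since the last vowel of the plural form *otukwikbip* is /i/ (a front vowel), it takes -wi, giving *otukwikbipwi*.

otukwikbipwi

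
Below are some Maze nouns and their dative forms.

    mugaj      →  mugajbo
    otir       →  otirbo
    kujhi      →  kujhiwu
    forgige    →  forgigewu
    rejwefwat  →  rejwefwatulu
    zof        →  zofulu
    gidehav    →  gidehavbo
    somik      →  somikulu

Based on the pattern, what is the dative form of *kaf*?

kafulu

The alternation tracks the final sound of the stem — -ulu when the stem ends in a voiceless consonant (*rejwefwat*, *zof*, *somik*); -bo when the stem ends in a voiced consonant (*mugaj*, *otir*, *gidehav*); -wu when the stem ends in a vowel (*kujhi*, *forgige*).
Since the final sound of *kaf* is /f/ (a voiceless consonant), it takes -ulu, giving *kafulu*.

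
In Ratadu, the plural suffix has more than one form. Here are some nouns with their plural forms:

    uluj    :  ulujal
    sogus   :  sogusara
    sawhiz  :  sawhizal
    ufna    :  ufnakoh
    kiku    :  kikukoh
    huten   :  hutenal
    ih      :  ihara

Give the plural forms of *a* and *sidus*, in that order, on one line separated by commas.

The suffix is conditioned by the final sound: -ara when the stem ends in a voiceless consonant (*sogus*, *ih*); -al when the stem ends in a voiced consonant (*uluj*, *sawhiz*, *huten*); -koh when the stem ends in a vowel (*ufna*, *kiku*).
The final sound of *a* is /a/, which is a vowel, so the suffix is -koh, giving *akoh*.
The final sound of *sidus* is /s/, which is a voiceless consonant, so the suffix is -ara, giving *sidusara*.

akoh, sidusara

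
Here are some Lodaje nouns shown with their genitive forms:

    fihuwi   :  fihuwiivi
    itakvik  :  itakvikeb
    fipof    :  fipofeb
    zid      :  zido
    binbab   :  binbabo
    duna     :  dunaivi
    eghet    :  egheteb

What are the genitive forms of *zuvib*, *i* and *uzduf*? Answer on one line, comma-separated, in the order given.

The alternation tracks the final sound of the stem — -eb when the stem ends in a voiceless consonant (*itakvik*, *fipof*, *eghet*); -o when the stem ends in a voiced consonant (*zid*, *binbab*); -ivi when the stem ends in a vowel (*fihuwi*, *duna*).
*zuvib*: final sound = /b/, a voiced consonant → -o → *zuvibo*.
Since the final sound of *i* is /i/ (a vowel), it takes -ivi, giving *iivi*.
*uzduf*: final sound = /f/, a voiceless consonant → -eb → *uzdufeb*.

zuvibo, iivi, uzdufeb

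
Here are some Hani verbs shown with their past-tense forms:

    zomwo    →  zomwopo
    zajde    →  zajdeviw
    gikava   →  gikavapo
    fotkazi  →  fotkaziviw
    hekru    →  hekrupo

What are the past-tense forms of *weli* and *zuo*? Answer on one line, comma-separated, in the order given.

weliviw, zuopo

The suffix is conditioned by the last vowel: -viw when the last vowel of the stem is a front vowel (*zajde*, *fotkazi*); -po when the last vowel of the stem is a back vowel (*zomwo*, *gikava*, *hekru*).
Since the last vowel of *weli* is /i/ (a front vowel), it takes -viw, giving *weliviw*.
*zuo*: last vowel = /o/, a back vowel → -po → *zuopo*.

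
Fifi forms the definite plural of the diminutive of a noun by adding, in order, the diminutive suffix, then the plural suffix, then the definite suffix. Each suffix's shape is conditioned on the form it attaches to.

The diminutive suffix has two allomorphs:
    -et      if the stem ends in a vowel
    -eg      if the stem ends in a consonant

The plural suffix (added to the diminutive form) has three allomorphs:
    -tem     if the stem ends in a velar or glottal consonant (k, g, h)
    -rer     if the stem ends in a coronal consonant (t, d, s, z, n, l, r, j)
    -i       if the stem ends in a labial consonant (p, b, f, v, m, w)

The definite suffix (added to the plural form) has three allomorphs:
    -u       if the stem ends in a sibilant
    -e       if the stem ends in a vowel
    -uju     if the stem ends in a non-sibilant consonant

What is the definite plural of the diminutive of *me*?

*me* — final sound /e/ (a vowel) → -et → *meet*.
Since the final consonant of the diminutive form *meet* is /t/ (coronal), it takes -rer, giving *meetrer*.
The final sound of the plural form *meetrer* is /r/, which is a non-sibilant consonant, so the definite suffix is -uju, giving *meetreruju*.

meetreruju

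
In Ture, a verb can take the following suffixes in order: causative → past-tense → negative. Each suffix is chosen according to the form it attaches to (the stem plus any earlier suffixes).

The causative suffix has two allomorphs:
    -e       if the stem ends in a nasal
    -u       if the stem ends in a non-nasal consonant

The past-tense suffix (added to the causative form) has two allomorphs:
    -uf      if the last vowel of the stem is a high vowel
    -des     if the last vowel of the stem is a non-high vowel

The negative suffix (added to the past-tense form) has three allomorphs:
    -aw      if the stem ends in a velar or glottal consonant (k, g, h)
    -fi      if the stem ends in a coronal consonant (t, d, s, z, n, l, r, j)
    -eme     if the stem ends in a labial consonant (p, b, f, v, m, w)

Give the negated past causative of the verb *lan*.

lanedesfi

Since the final consonant of *lan* is /n/ (a nasal), it takes -e, giving *lane*.
Since the last vowel of the causative form *lane* is /e/ (a non-high vowel), it takes -des, giving *lanedes*.
Since the final consonant of the past-tense form *lanedes* is /s/ (coronal), it takes -fi, giving *lanedesfi*.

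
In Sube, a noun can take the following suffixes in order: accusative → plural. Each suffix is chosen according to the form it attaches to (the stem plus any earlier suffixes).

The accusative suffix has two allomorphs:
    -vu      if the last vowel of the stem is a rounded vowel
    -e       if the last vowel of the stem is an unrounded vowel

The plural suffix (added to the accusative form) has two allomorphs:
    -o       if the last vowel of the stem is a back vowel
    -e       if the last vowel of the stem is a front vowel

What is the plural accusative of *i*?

iee

The last vowel of *i* is /i/, which is an unrounded vowel, so the accusative suffix is -e, giving *ie*.
The accusative form *ie* — last vowel /e/ (a front vowel) → -e → *iee*.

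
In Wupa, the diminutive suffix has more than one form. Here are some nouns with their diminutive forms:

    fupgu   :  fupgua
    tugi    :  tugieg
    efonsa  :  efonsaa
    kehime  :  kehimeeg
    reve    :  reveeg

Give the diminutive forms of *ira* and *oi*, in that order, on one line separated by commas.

The alternation tracks the last vowel of the stem — -eg when the last vowel of the stem is a front vowel (*tugi*, *kehime*, *reve*); -a when the last vowel of the stem is a back vowel (*fupgu*, *efonsa*).
*ira*: last vowel = /a/, a back vowel → -a → *iraa*.
*oi*: last vowel = /i/, a front vowel → -eg → *oieg*.

iraa, oieg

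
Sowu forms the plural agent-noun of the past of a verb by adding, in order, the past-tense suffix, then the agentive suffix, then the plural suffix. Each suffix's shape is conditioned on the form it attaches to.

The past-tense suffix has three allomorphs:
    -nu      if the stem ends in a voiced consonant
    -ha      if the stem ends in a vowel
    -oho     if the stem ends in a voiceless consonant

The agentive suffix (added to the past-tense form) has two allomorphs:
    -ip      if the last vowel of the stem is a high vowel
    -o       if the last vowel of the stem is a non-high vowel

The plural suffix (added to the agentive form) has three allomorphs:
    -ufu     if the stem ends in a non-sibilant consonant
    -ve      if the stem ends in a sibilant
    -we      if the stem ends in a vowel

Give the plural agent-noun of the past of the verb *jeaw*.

jeawnuipufu

The final sound of *jeaw* is /w/, which is a voiced consonant, so the past-tense suffix is -nu, giving *jeawnu*.
The last vowel of the past-tense form *jeawnu* is /u/, which is a high vowel, so the agentive suffix is -ip, giving *jeawnuip*.
The final sound of the agentive form *jeawnuip* is /p/, which is a non-sibilant consonant, so the plural suffix is -ufu, giving *jeawnuipufu*.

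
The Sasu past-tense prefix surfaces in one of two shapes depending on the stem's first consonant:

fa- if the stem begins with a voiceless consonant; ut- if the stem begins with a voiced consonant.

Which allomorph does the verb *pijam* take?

fa-

Since the first consonant of *pijam* is /p/ (voiceless), it takes fa-.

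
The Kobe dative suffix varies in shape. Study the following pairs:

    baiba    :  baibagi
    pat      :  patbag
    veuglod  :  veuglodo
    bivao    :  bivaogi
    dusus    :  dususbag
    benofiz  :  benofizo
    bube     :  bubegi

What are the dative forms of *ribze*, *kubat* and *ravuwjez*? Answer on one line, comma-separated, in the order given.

The pattern is voicing of the final sound: -bag when the stem ends in a voiceless consonant (*pat*, *dusus*); -o when the stem ends in a voiced consonant (*veuglod*, *benofiz*); -gi when the stem ends in a vowel (*baiba*, *bivao*, *bube*).
The final sound of *ribze* is /e/, which is a vowel, so the suffix is -gi, giving *ribzegi*.
*kubat*: final sound = /t/, a voiceless consonant → -bag → *kubatbag*.
*ravuwjez* — final sound /z/ (a voiced consonant) → -o → *ravuwjezo*.

ribzegi, kubatbag, ravuwjezo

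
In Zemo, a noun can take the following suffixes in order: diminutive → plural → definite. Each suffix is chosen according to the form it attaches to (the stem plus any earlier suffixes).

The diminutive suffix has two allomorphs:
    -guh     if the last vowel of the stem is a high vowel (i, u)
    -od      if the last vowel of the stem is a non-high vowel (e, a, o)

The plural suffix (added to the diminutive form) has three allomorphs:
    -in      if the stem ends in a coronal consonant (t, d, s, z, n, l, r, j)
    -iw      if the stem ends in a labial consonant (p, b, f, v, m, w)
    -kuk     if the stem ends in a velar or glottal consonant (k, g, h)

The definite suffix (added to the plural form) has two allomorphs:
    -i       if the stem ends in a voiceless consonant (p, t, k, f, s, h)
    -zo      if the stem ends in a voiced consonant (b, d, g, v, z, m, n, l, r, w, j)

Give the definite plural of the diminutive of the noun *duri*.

duriguhkuki

*duri* — last vowel /i/ (a high vowel) → -guh → *duriguh*.
Since the final consonant of the diminutive form *duriguh* is /h/ (velar/glottal), it takes -kuk, giving *duriguhkuk*.
The plural form *duriguhkuk* — final consonant /k/ (voiceless) → -i → *duriguhkuki*.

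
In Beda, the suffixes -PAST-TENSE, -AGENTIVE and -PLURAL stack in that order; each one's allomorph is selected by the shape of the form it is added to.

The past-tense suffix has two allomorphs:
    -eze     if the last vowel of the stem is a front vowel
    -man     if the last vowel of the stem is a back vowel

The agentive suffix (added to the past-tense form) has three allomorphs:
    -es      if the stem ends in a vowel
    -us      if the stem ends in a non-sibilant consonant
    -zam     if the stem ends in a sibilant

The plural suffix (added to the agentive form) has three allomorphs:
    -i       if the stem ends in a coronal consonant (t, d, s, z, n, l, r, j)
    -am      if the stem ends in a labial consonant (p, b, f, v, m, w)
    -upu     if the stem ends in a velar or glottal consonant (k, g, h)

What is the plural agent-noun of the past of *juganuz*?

juganuzmanusi

*juganuz* — last vowel /u/ (a back vowel) → -man → *juganuzman*.
The past-tense form *juganuzman*: final sound = /n/, a non-sibilant consonant → -us → *juganuzmanus*.
The agentive form *juganuzmanus* — final consonant /s/ (coronal) → -i → *juganuzmanusi*.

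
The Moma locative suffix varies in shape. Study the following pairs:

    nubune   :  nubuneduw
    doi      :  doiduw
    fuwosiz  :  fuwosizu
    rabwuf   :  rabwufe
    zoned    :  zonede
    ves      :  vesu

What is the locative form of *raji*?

rajiduw

The suffix is conditioned by the final sound: -u when the stem ends in a sibilant (*fuwosiz*, *ves*); -e when the stem ends in a non-sibilant consonant (*rabwuf*, *zoned*); -duw when the stem ends in a vowel (*nubune*, *doi*).
*raji*: final sound = /i/, a vowel → -duw → *rajiduw*.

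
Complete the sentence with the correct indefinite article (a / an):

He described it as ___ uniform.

The indefinite article is chosen by the initial *sound* of the following word, not its spelling.
*uniform* begins with the sound /juː/ (u pronounced /juː/) — a consonant sound.
So the article is *a*: He described it as a uniform.

a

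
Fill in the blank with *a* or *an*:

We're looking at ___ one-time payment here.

a

The indefinite article is chosen by the initial *sound* of the following word, not its spelling.
*one-time* begins with the sound /wʌ/ (*one* pronounced /wʌn/) — a consonant sound.
So the article is *a*: We're looking at a one-time payment here.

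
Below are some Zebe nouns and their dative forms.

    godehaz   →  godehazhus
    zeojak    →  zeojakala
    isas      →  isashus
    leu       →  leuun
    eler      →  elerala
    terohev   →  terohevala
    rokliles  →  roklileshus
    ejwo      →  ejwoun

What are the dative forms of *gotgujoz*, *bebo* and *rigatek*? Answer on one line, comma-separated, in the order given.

gotgujozhus, beboun, rigatekala

The suffix is conditioned by the final sound: -hus when the stem ends in a sibilant (*godehaz*, *isas*, *rokliles*); -ala when the stem ends in a non-sibilant consonant (*zeojak*, *eler*, *terohev*); -un when the stem ends in a vowel (*leu*, *ejwo*).
Since the final sound of *gotgujoz* is /z/ (a sibilant), it takes -hus, giving *gotgujozhus*.
*bebo*: final sound = /o/, a vowel → -un → *beboun*.
*rigatek*: final sound = /k/, a non-sibilant consonant → -ala → *rigatekala*.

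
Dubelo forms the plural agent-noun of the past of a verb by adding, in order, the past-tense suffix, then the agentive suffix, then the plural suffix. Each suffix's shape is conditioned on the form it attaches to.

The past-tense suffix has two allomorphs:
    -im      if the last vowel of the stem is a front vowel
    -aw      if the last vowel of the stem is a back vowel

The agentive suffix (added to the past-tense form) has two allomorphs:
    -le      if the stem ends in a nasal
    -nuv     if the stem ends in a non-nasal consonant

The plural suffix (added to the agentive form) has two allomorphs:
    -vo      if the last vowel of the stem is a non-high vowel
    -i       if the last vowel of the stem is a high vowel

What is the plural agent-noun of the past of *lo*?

loawnuvi

The last vowel of *lo* is /o/, which is a back vowel, so the past-tense suffix is -aw, giving *loaw*.
The past-tense form *loaw*: final consonant = /w/, non-nasal → -nuv → *loawnuv*.
The last vowel of the agentive form *loawnuv* is /u/, which is a high vowel, so the plural suffix is -i, giving *loawnuvi*.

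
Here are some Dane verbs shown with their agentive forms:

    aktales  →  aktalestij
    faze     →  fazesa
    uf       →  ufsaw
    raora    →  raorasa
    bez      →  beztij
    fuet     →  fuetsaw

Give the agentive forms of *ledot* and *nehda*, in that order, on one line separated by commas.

The suffix is conditioned by the final sound: -tij when the stem ends in a sibilant (*aktales*, *bez*); -saw when the stem ends in a non-sibilant consonant (*uf*, *fuet*); -sa when the stem ends in a vowel (*faze*, *raora*).
*ledot*: final sound = /t/, a non-sibilant consonant → -saw → *ledotsaw*.
*nehda*: final sound = /a/, a vowel → -sa → *nehdasa*.

ledotsaw, nehdasa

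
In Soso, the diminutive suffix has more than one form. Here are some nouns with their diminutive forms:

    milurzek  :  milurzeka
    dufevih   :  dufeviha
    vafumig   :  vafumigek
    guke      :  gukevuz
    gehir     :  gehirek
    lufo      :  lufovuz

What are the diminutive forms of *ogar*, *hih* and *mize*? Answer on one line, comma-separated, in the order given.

The alternation tracks the final sound of the stem — -a when the stem ends in a voiceless consonant (*milurzek*, *dufevih*); -ek when the stem ends in a voiced consonant (*vafumig*, *gehir*); -vuz when the stem ends in a vowel (*guke*, *lufo*).
The final sound of *ogar* is /r/, which is a voiced consonant, so the suffix is -ek, giving *ogarek*.
*hih* — final sound /h/ (a voiceless consonant) → -a → *hiha*.
The final sound of *mize* is /e/, which is a vowel, so the suffix is -vuz, giving *mizevuz*.

ogarek, hiha, mizevuz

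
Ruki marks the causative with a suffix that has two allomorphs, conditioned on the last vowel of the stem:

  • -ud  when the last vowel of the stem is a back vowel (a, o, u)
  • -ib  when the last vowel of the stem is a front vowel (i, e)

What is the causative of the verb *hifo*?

hifoud

*hifo* — last vowel /o/ (a back vowel) → -ud → *hifoud*.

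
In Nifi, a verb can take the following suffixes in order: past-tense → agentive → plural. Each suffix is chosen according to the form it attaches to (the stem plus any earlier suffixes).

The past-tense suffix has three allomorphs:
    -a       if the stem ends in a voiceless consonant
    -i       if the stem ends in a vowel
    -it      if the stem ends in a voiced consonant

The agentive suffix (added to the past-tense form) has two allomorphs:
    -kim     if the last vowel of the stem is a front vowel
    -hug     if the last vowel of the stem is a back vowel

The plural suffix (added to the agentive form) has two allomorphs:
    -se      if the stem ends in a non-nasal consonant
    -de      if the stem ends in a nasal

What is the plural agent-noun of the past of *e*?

*e* — final sound /e/ (a vowel) → -i → *ei*.
The past-tense form *ei* — last vowel /i/ (a front vowel) → -kim → *eikim*.
The agentive form *eikim* — final consonant /m/ (a nasal) → -de → *eikimde*.

eikimde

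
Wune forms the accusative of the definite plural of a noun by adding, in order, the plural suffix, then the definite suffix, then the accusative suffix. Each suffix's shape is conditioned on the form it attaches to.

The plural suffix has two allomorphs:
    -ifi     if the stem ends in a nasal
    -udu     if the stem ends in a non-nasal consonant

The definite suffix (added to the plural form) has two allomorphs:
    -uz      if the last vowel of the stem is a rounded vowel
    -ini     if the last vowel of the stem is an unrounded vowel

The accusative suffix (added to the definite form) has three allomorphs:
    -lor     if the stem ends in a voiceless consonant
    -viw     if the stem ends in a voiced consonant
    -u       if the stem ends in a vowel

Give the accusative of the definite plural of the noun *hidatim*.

hidatimifiiniu

Since the final consonant of *hidatim* is /m/ (a nasal), it takes -ifi, giving *hidatimifi*.
The plural form *hidatimifi*: last vowel = /i/, an unrounded vowel → -ini → *hidatimifiini*.
The definite form *hidatimifiini* — final sound /i/ (a vowel) → -u → *hidatimifiiniu*.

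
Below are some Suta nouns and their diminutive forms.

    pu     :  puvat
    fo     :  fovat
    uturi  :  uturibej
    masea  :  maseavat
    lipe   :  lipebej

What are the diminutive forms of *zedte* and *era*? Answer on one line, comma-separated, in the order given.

zedtebej, eravat

The alternation tracks the last vowel of the stem — -bej when the last vowel of the stem is a front vowel (*uturi*, *lipe*); -vat when the last vowel of the stem is a back vowel (*pu*, *fo*, *masea*).
*zedte* — last vowel /e/ (a front vowel) → -bej → *zedtebej*.
The last vowel of *era* is /a/, which is a back vowel, so the suffix is -vat, giving *eravat*.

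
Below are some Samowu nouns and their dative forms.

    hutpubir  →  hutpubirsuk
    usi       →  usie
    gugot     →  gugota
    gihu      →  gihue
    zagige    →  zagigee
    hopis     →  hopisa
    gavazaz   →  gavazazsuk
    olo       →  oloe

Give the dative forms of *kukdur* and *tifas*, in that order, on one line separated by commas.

Looking at the final sound of each stem: -a when the stem ends in a voiceless consonant (*gugot*, *hopis*); -suk when the stem ends in a voiced consonant (*hutpubir*, *gavazaz*); -e when the stem ends in a vowel (*usi*, *gihu*, *zagige*, *olo*).
*kukdur* — final sound /r/ (a voiced consonant) → -suk → *kukdursuk*.
*tifas*: final sound = /s/, a voiceless consonant → -a → *tifasa*.

kukdursuk, tifasa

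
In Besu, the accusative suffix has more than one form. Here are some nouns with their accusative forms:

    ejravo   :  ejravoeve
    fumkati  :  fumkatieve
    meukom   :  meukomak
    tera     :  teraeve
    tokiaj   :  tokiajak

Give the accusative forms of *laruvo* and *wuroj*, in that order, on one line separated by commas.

The pattern is consonant vs. vowel: -ak when the stem ends in a consonant (*meukom*, *tokiaj*); -eve when the stem ends in a vowel (*ejravo*, *fumkati*, *tera*).
*laruvo* — final sound /o/ (a vowel) → -eve → *laruvoeve*.
The final sound of *wuroj* is /j/, which is a consonant, so the suffix is -ak, giving *wurojak*.

laruvoeve, wurojak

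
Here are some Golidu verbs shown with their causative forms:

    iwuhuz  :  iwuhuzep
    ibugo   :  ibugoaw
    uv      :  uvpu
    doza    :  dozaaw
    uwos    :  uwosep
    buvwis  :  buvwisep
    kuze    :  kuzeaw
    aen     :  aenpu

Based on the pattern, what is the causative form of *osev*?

osevpu

Looking at the final sound of each stem: -ep when the stem ends in a sibilant (*iwuhuz*, *uwos*, *buvwis*); -pu when the stem ends in a non-sibilant consonant (*uv*, *aen*); -aw when the stem ends in a vowel (*ibugo*, *doza*, *kuze*).
The final sound of *osev* is /v/, which is a non-sibilant consonant, so the suffix is -pu, giving *osevpu*.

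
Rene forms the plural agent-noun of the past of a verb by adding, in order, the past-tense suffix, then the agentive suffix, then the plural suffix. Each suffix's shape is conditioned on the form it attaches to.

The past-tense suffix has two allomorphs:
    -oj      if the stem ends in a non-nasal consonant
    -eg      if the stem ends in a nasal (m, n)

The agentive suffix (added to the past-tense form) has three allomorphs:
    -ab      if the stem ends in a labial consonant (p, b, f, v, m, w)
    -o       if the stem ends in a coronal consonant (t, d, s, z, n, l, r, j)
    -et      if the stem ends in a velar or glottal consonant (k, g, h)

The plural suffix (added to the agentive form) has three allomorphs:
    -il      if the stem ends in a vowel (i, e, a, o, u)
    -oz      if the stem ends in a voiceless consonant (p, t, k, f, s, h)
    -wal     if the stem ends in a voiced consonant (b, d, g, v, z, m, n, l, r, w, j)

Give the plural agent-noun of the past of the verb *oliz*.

The final consonant of *oliz* is /z/, which is non-nasal, so the past-tense suffix is -oj, giving *olizoj*.
Since the final consonant of the past-tense form *olizoj* is /j/ (coronal), it takes -o, giving *olizojo*.
The agentive form *olizojo* — final sound /o/ (a vowel) → -il → *olizojoil*.

olizojoil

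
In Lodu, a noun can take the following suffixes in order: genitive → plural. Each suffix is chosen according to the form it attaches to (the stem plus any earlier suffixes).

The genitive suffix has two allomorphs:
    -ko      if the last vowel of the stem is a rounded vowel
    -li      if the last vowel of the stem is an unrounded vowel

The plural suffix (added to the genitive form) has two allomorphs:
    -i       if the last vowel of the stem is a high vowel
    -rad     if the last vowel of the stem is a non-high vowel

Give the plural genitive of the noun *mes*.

Since the last vowel of *mes* is /e/ (an unrounded vowel), it takes -li, giving *mesli*.
The last vowel of the genitive form *mesli* is /i/, which is a high vowel, so the plural suffix is -i, giving *meslii*.

meslii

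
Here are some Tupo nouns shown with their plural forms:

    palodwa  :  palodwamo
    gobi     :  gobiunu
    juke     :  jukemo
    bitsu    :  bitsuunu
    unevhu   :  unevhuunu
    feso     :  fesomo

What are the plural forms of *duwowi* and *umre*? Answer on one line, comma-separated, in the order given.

duwowiunu, umremo

Looking at the last vowel of each stem: -unu when the last vowel of the stem is a high vowel (*gobi*, *bitsu*, *unevhu*); -mo when the last vowel of the stem is a non-high vowel (*palodwa*, *juke*, *feso*).
The last vowel of *duwowi* is /i/, which is a high vowel, so the suffix is -unu, giving *duwowiunu*.
The last vowel of *umre* is /e/, which is a non-high vowel, so the suffix is -mo, giving *umremo*.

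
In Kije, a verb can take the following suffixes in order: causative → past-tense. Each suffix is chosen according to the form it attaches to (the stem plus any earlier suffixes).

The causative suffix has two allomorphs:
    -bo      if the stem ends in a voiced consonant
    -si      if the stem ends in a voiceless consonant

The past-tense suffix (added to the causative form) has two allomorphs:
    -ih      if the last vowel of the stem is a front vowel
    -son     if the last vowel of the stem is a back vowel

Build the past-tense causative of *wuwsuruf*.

*wuwsuruf* — final consonant /f/ (voiceless) → -si → *wuwsurufsi*.
Since the last vowel of the causative form *wuwsurufsi* is /i/ (a front vowel), it takes -ih, giving *wuwsurufsiih*.

wuwsurufsiih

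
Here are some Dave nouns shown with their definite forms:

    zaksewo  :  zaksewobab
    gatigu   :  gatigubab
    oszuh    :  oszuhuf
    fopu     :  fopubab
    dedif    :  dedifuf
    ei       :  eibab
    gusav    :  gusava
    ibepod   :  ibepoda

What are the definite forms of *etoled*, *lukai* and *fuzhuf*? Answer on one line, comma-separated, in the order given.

The pattern is voicing of the final sound: -uf when the stem ends in a voiceless consonant (*oszuh*, *dedif*); -a when the stem ends in a voiced consonant (*gusav*, *ibepod*); -bab when the stem ends in a vowel (*zaksewo*, *gatigu*, *fopu*, *ei*).
*etoled* — final sound /d/ (a voiced consonant) → -a → *etoleda*.
*lukai* — final sound /i/ (a vowel) → -bab → *lukaibab*.
*fuzhuf*: final sound = /f/, a voiceless consonant → -uf → *fuzhufuf*.

etoleda, lukaibab, fuzhufuf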